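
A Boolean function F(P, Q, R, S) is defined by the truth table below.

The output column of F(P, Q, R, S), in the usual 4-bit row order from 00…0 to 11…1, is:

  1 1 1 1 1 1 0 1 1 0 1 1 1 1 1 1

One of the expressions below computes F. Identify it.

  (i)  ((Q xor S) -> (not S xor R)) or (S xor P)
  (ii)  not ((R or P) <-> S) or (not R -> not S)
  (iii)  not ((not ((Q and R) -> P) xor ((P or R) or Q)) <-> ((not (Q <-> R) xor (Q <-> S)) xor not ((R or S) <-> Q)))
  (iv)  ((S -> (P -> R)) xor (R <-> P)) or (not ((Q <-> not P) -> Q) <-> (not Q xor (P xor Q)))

i

(ii) disagrees with F on (0,1,1,0) (formula → 1, table → 0); rule it out.
(iii) disagrees with F on (0,0,1,0) (formula → 0, table → 1); rule it out.
(iv) disagrees with F on (0,0,0,0) (formula → 0, table → 1); rule it out.
(i) is the remaining candidate, and it agrees with F on all 16 inputs.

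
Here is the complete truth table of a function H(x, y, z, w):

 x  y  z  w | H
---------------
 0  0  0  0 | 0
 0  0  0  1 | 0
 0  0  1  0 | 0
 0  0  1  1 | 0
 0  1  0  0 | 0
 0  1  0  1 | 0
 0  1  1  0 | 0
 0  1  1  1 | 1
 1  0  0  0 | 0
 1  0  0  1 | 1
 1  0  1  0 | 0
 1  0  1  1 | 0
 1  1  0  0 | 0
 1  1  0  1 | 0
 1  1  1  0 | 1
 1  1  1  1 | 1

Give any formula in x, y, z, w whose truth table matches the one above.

H=1 on 4 inputs: (0,1,1,1), (1,0,0,1), (1,1,1,0), (1,1,1,1). Reading each as a conjunction of literals (¬x·y·z·w, x·¬y·¬z·w, x·y·z·¬w, x·y·z·w) and taking the OR gives the canonical DNF.

H(x, y, z, w) = (((((NOT x AND y) AND z) AND w) OR (((x AND NOT y) AND NOT z) AND w)) OR (((x AND y) AND z) AND NOT w)) OR (((x AND y) AND z) AND w)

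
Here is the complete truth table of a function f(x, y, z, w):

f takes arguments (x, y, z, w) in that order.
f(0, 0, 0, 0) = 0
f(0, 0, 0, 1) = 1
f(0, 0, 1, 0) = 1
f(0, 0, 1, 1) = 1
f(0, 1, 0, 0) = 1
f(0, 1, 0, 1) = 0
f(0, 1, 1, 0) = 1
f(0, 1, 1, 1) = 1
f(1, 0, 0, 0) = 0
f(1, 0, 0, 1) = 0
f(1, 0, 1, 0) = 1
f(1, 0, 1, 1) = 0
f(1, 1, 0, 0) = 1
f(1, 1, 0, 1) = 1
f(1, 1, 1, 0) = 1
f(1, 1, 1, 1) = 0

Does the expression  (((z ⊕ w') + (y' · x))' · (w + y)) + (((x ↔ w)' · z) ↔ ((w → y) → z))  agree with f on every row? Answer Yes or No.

Check the formula against f row by row:
  x=0, y=0, z=0, w=0: formula gives 1, but f = 0 ✗
Since they disagree at (0,0,0,0), the expression is not a correct formula for f.

No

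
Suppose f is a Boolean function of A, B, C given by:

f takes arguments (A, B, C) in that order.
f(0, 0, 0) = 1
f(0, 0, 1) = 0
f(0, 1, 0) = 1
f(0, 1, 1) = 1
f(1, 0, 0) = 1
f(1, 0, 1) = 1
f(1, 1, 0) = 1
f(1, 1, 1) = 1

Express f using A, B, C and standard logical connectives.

Only row (0,0,1) gives 0. So f is 1 everywhere except there — the complement of the minterm ¬A·¬B·C.

f(A, B, C) = not ((not A and not B) and C)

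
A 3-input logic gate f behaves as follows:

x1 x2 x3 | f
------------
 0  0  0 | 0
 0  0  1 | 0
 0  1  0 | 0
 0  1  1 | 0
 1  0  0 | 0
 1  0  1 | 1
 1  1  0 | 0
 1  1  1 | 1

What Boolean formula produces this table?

f(x1, x2, x3) = ((x1 AND NOT x2) AND x3) OR ((x1 AND x2) AND x3)

The 1-rows are (1,0,1), (1,1,1). Each contributes one minterm — x1·¬x2·x3; x1·x2·x3 — and their disjunction is a sum-of-products form of f.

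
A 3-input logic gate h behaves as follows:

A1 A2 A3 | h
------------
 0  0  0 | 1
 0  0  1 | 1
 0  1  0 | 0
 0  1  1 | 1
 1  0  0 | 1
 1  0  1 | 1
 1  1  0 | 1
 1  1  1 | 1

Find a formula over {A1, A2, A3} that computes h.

Only row (0,1,0) gives 0. So h is 1 everywhere except there — the complement of the minterm ¬A1·A2·¬A3.

h(A1, A2, A3) = ¬((¬A1 ∧ A2) ∧ ¬A3)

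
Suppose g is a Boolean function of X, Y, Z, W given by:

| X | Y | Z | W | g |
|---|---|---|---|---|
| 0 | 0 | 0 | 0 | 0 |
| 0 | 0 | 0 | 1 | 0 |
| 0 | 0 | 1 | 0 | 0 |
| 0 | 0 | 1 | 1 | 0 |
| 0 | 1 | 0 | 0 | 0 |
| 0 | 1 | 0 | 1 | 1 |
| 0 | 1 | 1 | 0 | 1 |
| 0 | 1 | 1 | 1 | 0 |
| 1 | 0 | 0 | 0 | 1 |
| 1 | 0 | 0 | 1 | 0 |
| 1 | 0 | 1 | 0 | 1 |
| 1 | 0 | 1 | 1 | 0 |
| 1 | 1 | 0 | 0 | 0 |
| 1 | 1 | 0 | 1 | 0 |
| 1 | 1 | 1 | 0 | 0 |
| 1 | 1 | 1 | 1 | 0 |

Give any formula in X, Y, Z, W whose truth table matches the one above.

Collect the rows where g=1 — (0,1,0,1), (0,1,1,0), (1,0,0,0), (1,0,1,0) — and write one minterm per row: ¬X·Y·¬Z·W, ¬X·Y·Z·¬W, X·¬Y·¬Z·¬W, X·¬Y·Z·¬W. Their union (logical OR) reproduces the table exactly.

g(X, Y, Z, W) = (((((¬X ∧ Y) ∧ ¬Z) ∧ W) ∨ (((¬X ∧ Y) ∧ Z) ∧ ¬W)) ∨ (((X ∧ ¬Y) ∧ ¬Z) ∧ ¬W)) ∨ (((X ∧ ¬Y) ∧ Z) ∧ ¬W)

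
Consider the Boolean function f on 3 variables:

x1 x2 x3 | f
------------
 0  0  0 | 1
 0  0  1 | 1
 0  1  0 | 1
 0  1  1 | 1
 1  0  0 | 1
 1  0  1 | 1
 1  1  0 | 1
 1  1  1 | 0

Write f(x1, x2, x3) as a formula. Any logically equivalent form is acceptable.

The output is 0 only when every input is 1 — NAND of all inputs.

f(x1, x2, x3) = ((x1 · x2) · x3)'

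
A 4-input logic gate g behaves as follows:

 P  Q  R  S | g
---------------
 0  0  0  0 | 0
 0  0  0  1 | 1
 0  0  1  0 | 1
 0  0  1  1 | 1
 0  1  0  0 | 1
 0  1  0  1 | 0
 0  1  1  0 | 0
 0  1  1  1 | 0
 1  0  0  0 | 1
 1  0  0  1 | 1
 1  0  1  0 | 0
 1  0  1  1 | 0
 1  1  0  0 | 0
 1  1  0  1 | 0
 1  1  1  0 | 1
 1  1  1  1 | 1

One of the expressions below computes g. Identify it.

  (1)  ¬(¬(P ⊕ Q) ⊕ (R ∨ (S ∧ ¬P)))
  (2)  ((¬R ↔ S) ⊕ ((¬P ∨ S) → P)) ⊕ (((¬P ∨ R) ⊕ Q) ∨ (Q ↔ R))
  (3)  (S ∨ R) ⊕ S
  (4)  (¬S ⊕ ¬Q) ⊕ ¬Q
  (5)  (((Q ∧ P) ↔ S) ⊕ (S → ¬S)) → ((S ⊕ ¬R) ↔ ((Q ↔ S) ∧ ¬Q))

1

(2) fails at (0,0,0,0): the formula yields 1, g is 0.
(3) fails at (0,0,0,1): the formula yields 0, g is 1.
(4) fails at (0,0,0,0): the formula yields 1, g is 0.
(5) fails at (0,0,0,0): the formula yields 1, g is 0.
That leaves (1). Evaluating it on every row reproduces the table of g exactly.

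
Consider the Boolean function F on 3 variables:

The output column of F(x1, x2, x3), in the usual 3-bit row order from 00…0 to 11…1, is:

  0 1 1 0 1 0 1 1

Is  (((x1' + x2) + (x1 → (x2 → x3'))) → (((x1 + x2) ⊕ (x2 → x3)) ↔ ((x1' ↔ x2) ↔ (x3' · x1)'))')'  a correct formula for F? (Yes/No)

Test each input against both F and the formula:
  x1=0, x2=0, x3=0: formula gives 0, F = 0 ✓
  x1=0, x2=0, x3=1: formula gives 0, but F = 1 ✗
Row (0,0,1) is a counterexample, so the formula is not equivalent to F.

No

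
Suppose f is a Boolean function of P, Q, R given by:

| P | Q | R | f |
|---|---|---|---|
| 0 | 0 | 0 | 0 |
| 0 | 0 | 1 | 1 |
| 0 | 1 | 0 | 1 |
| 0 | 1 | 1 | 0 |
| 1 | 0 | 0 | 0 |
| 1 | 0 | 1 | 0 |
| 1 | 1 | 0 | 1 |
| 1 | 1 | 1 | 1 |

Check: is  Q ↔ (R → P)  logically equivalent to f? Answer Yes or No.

Evaluate Q ↔ (R → P) on each row and compare to f:
  P=0, Q=0, R=0: formula gives 0, f = 0 ✓
  P=0, Q=0, R=1: formula gives 1, f = 1 ✓
  P=0, Q=1, R=0: formula gives 1, f = 1 ✓
  P=0, Q=1, R=1: formula gives 0, f = 0 ✓
  P=1, Q=0, R=0: formula gives 0, f = 0 ✓
  … (the remaining 3 rows also agree.)
No disagreement on any input; they are logically equivalent.

Yes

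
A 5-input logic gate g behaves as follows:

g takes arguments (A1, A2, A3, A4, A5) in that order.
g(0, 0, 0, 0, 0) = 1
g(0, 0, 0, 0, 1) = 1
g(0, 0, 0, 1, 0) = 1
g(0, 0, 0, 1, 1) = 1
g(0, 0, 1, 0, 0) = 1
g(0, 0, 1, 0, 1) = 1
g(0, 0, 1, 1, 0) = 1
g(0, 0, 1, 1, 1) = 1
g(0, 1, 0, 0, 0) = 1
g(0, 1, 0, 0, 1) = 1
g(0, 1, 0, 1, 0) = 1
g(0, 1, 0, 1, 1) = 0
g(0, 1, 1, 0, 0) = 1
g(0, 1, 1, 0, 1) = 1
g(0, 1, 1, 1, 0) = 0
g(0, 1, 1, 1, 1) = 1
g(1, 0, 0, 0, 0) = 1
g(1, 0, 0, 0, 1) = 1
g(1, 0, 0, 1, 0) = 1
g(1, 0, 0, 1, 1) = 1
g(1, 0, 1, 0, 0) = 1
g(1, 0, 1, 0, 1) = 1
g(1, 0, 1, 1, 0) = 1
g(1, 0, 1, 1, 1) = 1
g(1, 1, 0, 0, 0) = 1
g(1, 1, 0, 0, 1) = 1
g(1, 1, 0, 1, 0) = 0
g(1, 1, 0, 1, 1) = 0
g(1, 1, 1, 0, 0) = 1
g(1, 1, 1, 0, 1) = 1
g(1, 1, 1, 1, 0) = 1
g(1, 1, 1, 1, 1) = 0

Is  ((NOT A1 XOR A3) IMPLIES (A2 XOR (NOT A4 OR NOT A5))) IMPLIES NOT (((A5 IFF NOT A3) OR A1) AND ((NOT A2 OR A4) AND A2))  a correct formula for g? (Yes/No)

Test each input against both g and the formula:
  A1=0, A2=0, A3=0, A4=0, A5=0: formula gives 1, g = 1 ✓
  A1=0, A2=0, A3=0, A4=0, A5=1: formula gives 1, g = 1 ✓
  A1=0, A2=0, A3=0, A4=1, A5=0: formula gives 1, g = 1 ✓
  A1=0, A2=0, A3=0, A4=1, A5=1: formula gives 1, g = 1 ✓
  …and likewise for the remaining 28 rows.
All 32 rows match — the expression computes g exactly.

Yes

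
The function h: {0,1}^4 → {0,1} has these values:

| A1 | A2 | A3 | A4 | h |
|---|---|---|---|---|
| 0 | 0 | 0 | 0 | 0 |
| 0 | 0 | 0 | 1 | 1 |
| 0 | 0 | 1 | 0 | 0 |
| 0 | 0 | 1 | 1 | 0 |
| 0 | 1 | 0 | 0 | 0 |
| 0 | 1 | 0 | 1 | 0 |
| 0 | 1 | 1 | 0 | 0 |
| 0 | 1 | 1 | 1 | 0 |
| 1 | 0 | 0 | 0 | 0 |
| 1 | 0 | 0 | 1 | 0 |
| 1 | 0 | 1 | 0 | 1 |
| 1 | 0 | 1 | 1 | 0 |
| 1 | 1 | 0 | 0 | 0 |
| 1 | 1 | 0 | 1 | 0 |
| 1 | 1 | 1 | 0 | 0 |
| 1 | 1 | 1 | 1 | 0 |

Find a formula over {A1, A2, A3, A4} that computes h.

h(A1, A2, A3, A4) = (((not A1 and not A2) and not A3) and A4) or (((A1 and not A2) and A3) and not A4)

Collect the rows where h=1 — (0,0,0,1), (1,0,1,0) — and write one minterm per row: ¬A1·¬A2·¬A3·A4, A1·¬A2·A3·¬A4. Their union (logical OR) reproduces the table exactly.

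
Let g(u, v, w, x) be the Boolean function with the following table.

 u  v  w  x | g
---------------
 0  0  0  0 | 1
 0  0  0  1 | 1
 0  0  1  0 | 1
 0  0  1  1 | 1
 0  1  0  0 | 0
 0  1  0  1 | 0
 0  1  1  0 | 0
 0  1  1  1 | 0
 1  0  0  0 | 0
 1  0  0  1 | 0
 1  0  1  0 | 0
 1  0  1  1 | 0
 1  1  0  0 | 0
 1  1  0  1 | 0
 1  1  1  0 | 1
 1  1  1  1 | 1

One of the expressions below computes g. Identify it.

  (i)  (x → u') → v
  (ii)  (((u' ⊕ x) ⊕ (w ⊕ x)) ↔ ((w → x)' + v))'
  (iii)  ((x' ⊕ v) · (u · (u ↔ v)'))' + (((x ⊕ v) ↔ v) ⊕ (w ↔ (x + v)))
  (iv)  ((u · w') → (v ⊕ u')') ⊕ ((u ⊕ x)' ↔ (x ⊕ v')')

(i) fails at (0,0,0,0): the formula yields 0, g is 1.
(ii) fails at (0,0,1,1): the formula yields 0, g is 1.
(iii) fails at (0,1,0,0): the formula yields 1, g is 0.
That leaves (iv). Evaluating it on every row reproduces the table of g exactly.

iv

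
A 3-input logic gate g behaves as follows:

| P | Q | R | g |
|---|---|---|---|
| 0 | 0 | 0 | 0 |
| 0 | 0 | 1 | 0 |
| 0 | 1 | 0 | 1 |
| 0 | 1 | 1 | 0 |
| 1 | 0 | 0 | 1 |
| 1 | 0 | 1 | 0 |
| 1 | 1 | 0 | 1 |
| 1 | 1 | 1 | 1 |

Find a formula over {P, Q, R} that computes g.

g=1 on 4 inputs: (0,1,0), (1,0,0), (1,1,0), (1,1,1). Reading each as a conjunction of literals (¬P·Q·¬R, P·¬Q·¬R, P·Q·¬R, P·Q·R) and taking the OR gives the canonical DNF.

g(P, Q, R) = ((((¬P ∧ Q) ∧ ¬R) ∨ ((P ∧ ¬Q) ∧ ¬R)) ∨ ((P ∧ Q) ∧ ¬R)) ∨ ((P ∧ Q) ∧ R)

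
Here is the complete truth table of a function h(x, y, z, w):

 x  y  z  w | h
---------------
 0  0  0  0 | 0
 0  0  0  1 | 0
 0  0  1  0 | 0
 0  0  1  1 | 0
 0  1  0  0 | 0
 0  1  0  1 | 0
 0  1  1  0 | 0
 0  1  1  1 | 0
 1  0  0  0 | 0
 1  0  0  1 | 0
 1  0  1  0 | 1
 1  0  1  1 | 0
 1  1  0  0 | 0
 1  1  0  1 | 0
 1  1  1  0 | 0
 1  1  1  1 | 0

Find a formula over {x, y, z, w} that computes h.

h(x, y, z, w) = ((x AND NOT y) AND z) AND NOT w

Only row (1,0,1,0) gives 1. That row's minterm x·¬y·z·¬w is h directly.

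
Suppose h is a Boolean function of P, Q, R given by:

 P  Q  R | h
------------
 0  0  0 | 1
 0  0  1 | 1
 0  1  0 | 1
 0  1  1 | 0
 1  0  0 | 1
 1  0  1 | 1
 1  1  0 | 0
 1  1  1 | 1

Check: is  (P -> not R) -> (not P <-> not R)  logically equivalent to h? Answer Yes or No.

No

Test each input against both h and the formula:
  P=0, Q=0, R=0: formula gives 1, h = 1 ✓
  P=0, Q=0, R=1: formula gives 0, but h = 1 ✗
Since they disagree at (0,0,1), the expression is not a correct formula for h.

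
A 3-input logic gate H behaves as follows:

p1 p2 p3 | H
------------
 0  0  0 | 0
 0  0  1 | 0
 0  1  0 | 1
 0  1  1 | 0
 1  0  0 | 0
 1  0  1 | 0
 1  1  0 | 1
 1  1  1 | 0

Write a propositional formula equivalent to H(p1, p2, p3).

H=1 on 2 inputs: (0,1,0), (1,1,0). Reading each as a conjunction of literals (¬p1·p2·¬p3, p1·p2·¬p3) and taking the OR gives the canonical DNF.

H(p1, p2, p3) = ((~p1 & p2) & ~p3) | ((p1 & p2) & ~p3)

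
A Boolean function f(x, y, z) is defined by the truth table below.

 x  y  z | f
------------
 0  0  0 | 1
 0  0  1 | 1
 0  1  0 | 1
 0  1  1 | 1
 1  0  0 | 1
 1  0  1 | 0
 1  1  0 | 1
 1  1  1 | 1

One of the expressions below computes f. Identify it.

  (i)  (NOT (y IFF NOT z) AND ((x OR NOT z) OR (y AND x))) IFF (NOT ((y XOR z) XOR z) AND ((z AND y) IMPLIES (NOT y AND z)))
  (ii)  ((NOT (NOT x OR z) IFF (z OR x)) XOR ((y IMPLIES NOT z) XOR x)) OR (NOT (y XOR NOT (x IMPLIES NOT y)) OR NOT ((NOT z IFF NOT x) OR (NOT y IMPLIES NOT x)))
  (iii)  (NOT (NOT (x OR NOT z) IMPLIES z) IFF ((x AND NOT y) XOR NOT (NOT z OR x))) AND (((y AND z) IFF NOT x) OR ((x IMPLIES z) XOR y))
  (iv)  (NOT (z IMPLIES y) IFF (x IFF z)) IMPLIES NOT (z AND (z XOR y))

iv

(i): at (0,0,1) it gives 0, but f = 1 — eliminated.
(ii): at (0,1,0) it gives 0, but f = 1 — eliminated.
(iii): at (0,0,1) it gives 0, but f = 1 — eliminated.
(iv) is the remaining candidate, and it agrees with f on all 8 inputs.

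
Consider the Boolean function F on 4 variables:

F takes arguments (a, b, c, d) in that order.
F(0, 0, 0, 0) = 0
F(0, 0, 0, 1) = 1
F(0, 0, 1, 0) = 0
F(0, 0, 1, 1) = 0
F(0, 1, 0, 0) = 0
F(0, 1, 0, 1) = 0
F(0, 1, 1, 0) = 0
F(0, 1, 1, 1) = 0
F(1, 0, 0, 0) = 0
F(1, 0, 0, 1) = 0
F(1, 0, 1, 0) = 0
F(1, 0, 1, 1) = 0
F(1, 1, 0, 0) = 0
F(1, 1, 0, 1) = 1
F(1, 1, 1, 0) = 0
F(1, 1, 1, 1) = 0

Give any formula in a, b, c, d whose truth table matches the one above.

The 1-rows are (0,0,0,1), (1,1,0,1). Each contributes one minterm — ¬a·¬b·¬c·d; a·b·¬c·d — and their disjunction is a sum-of-products form of F.

F(a, b, c, d) = (((NOT a AND NOT b) AND NOT c) AND d) OR (((a AND b) AND NOT c) AND d)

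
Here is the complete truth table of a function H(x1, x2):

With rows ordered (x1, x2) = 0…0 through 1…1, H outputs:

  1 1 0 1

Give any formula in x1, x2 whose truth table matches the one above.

This is x1 → x2 (false only at 1,0).

H(x1, x2) = x1 -> x2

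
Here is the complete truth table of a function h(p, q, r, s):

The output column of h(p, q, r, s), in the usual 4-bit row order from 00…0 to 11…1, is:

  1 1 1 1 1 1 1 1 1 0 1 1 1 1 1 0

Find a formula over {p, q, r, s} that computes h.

h(p, q, r, s) = ((((p · q') · r') · s) + (((p · q) · r) · s))'

There are just 2 zero rows: (1,0,0,1), (1,1,1,1). Their minterms are p·¬q·¬r·s, p·q·r·s; the OR of those covers precisely the 0-outputs, and negating it yields h.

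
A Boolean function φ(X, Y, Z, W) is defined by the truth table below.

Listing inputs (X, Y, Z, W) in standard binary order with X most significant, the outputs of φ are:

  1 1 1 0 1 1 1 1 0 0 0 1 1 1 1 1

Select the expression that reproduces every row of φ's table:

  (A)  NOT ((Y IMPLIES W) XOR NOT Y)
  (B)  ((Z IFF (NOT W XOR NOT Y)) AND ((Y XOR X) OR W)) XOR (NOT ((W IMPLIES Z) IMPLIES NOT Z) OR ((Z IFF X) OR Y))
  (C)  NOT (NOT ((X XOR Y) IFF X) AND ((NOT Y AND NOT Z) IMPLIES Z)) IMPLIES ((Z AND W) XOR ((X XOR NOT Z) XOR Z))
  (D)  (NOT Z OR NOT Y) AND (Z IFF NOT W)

C

(A): at (0,0,1,1) it gives 1, but φ = 0 — eliminated.
(B): at (0,1,0,1) it gives 0, but φ = 1 — eliminated.
(D): at (0,0,0,0) it gives 0, but φ = 1 — eliminated.
That leaves (C). Evaluating it on every row reproduces the table of φ exactly.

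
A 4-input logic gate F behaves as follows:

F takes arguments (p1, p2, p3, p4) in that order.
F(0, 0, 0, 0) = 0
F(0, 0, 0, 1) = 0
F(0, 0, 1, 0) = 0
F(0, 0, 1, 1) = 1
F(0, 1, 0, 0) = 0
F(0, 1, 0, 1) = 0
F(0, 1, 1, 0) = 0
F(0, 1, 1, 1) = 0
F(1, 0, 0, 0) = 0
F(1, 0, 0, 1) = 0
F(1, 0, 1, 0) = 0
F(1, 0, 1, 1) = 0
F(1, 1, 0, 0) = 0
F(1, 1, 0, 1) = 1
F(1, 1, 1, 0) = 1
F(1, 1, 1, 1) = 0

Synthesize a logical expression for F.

F(p1, p2, p3, p4) = ((((p1' · p2') · p3) · p4) + (((p1 · p2) · p3') · p4)) + (((p1 · p2) · p3) · p4')

The 1-rows are (0,0,1,1), (1,1,0,1), (1,1,1,0). Each contributes one minterm — ¬p1·¬p2·p3·p4; p1·p2·¬p3·p4; p1·p2·p3·¬p4 — and their disjunction is a sum-of-products form of F.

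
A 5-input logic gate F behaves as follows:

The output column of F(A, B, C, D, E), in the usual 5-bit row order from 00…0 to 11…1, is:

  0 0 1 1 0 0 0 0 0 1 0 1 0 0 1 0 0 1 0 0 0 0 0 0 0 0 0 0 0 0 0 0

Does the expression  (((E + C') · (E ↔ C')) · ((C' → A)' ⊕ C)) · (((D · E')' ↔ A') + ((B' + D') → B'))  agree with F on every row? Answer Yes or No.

Check the formula against F row by row:
  A=0, B=0, C=0, D=0, E=0: formula gives 0, F = 0 ✓
  A=0, B=0, C=0, D=0, E=1: formula gives 1, but F = 0 ✗
Row (0,0,0,0,1) is a counterexample, so the formula is not equivalent to F.

No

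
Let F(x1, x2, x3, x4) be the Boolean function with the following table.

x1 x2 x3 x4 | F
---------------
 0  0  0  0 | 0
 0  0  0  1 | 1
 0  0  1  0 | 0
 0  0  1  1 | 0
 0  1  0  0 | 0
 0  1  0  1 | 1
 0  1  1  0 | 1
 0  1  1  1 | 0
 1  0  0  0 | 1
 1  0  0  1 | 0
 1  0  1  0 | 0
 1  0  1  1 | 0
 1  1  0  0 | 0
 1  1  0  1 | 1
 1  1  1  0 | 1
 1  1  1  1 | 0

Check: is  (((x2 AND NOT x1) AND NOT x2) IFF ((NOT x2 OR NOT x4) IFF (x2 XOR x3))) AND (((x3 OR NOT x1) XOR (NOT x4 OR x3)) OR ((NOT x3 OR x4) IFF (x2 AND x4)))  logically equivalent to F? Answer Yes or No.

Test each input against both F and the formula:
  x1=0, x2=0, x3=0, x4=0: formula gives 0, F = 0 ✓
  x1=0, x2=0, x3=0, x4=1: formula gives 1, F = 1 ✓
  x1=0, x2=0, x3=1, x4=0: formula gives 0, F = 0 ✓
  x1=0, x2=0, x3=1, x4=1: formula gives 0, F = 0 ✓
  … (the remaining 12 rows also agree.)
Every row agrees, so the formula is equivalent.

Yes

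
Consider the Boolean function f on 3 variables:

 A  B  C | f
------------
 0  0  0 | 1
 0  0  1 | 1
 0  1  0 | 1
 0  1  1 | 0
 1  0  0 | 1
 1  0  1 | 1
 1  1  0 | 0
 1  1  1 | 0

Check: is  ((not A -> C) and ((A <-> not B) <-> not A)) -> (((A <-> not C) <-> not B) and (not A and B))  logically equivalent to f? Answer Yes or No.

Evaluate ((not A -> C) and ((A <-> not B) <-> not A)) -> (((A <-> not C) <-> not B) and (not A and B)) on each row and compare to f:
  A=0, B=0, C=0: formula gives 1, f = 1 ✓
  A=0, B=0, C=1: formula gives 1, f = 1 ✓
  A=0, B=1, C=0: formula gives 1, f = 1 ✓
  A=0, B=1, C=1: formula gives 0, f = 0 ✓
  A=1, B=0, C=0: formula gives 1, f = 1 ✓
  … (the remaining 3 rows also agree.)
No disagreement on any input; they are logically equivalent.

Yes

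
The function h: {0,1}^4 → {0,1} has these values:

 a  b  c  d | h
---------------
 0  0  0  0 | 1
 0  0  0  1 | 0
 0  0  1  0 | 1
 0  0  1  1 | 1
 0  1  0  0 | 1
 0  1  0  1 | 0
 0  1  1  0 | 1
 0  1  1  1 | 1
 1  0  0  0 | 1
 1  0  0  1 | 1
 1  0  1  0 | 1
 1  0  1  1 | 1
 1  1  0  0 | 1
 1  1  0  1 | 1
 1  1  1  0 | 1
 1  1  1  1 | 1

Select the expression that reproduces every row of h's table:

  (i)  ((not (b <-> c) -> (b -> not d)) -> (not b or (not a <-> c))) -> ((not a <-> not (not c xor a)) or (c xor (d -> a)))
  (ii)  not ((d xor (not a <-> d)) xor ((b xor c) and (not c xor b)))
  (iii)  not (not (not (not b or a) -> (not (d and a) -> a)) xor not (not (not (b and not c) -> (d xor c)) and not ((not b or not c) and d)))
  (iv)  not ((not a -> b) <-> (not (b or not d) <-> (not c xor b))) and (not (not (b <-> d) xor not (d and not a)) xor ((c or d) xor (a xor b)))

(ii): at (0,0,0,1) it gives 1, but h = 0 — eliminated.
(iii): at (0,0,1,0) it gives 0, but h = 1 — eliminated.
(iv): at (0,0,0,0) it gives 0, but h = 1 — eliminated.
Only (i) survives; checking it on all 16 rows confirms it matches h.

i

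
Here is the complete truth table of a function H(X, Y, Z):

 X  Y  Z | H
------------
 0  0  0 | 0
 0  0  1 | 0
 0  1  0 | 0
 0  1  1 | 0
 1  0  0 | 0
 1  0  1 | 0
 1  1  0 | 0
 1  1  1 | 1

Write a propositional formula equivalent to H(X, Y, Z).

H(X, Y, Z) = (X & Y) & Z

Only row (1,1,1) gives 1. That row's minterm X·Y·Z is H directly.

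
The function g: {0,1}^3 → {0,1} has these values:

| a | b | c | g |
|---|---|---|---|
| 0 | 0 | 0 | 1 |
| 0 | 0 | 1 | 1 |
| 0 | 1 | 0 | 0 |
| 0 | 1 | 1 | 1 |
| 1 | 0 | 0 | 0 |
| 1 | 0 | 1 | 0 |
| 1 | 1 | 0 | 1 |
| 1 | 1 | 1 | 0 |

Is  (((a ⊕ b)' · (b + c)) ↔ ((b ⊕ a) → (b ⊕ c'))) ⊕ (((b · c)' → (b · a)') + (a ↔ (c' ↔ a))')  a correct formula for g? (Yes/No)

Test each input against both g and the formula:
  a=0, b=0, c=0: formula gives 1, g = 1 ✓
  a=0, b=0, c=1: formula gives 0, but g = 1 ✗
Since they disagree at (0,0,1), the expression is not a correct formula for g.

No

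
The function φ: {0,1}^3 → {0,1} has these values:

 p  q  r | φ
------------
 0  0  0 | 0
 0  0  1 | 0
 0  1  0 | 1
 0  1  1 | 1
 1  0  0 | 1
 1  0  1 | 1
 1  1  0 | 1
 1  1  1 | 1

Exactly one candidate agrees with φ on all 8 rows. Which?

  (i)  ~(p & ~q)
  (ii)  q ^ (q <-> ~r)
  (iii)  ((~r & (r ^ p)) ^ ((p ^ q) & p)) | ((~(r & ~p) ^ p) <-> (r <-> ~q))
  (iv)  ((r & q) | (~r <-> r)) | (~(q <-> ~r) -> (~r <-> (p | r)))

iii

(i) disagrees with φ on (0,0,0) (formula → 1, table → 0); rule it out.
(ii) disagrees with φ on (0,0,1) (formula → 1, table → 0); rule it out.
(iv) disagrees with φ on (0,0,1) (formula → 1, table → 0); rule it out.
(iii) is the remaining candidate, and it agrees with φ on all 8 inputs.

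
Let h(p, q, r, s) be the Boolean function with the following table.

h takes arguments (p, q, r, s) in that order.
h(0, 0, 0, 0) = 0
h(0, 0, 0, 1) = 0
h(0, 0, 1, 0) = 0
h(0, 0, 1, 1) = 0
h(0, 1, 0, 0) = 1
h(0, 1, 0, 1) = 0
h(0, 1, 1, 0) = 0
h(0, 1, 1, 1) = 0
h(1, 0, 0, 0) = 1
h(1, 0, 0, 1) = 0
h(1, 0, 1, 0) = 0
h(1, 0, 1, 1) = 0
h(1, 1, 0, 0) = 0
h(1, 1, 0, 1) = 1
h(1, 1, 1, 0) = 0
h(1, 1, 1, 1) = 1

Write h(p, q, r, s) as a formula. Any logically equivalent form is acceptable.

h(p, q, r, s) = (((((p' · q) · r') · s') + (((p · q') · r') · s')) + (((p · q) · r') · s)) + (((p · q) · r) · s)

h=1 on 4 inputs: (0,1,0,0), (1,0,0,0), (1,1,0,1), (1,1,1,1). Reading each as a conjunction of literals (¬p·q·¬r·¬s, p·¬q·¬r·¬s, p·q·¬r·s, p·q·r·s) and taking the OR gives the canonical DNF.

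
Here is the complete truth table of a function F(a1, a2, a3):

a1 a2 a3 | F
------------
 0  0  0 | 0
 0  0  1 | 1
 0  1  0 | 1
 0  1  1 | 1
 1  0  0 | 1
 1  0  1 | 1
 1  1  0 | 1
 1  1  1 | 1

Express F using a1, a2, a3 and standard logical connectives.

The output is 1 whenever at least one input is 1 — the OR of all inputs.

F(a1, a2, a3) = (a1 | a2) | a3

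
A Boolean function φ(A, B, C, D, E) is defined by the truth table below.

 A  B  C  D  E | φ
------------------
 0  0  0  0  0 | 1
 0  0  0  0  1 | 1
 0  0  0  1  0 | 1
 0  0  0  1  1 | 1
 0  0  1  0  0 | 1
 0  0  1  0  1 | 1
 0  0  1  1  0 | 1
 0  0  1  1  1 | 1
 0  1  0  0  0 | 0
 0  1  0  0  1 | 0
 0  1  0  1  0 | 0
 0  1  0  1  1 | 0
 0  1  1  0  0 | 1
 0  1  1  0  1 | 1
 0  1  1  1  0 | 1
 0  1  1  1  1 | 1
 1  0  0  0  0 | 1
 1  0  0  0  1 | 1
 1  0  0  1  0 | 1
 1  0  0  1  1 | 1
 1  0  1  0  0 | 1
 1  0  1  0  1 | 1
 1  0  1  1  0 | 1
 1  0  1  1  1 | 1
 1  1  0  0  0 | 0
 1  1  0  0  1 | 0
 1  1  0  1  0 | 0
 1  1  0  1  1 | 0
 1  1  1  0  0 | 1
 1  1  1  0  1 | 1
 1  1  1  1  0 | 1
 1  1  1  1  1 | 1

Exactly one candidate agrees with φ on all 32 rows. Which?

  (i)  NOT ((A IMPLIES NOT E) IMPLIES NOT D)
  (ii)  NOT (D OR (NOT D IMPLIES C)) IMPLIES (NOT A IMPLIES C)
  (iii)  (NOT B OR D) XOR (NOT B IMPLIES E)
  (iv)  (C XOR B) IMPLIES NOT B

(i) disagrees with φ on (0,0,0,0,0) (formula → 0, table → 1); rule it out.
(ii) disagrees with φ on (0,0,0,0,0) (formula → 0, table → 1); rule it out.
(iii) disagrees with φ on (0,0,0,0,1) (formula → 0, table → 1); rule it out.
Only (iv) survives; checking it on all 32 rows confirms it matches φ.

iv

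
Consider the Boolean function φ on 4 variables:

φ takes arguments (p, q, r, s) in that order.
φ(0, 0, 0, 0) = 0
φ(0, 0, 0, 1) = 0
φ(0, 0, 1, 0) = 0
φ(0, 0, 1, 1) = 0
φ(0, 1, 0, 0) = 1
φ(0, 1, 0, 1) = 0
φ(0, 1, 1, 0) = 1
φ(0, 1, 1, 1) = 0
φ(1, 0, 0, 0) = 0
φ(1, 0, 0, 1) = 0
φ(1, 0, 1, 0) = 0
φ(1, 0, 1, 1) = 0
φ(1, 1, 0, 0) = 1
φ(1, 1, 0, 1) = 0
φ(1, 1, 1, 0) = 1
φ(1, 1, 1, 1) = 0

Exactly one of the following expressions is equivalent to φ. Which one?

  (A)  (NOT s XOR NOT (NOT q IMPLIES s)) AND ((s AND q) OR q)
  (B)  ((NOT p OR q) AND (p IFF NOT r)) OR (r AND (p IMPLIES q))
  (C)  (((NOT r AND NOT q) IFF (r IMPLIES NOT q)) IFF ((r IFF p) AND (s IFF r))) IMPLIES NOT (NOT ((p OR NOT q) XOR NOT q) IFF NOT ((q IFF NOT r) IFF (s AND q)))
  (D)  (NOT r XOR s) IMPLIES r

(B) disagrees with φ on (0,0,1,0) (formula → 1, table → 0); rule it out.
(C) disagrees with φ on (0,0,0,0) (formula → 1, table → 0); rule it out.
(D) disagrees with φ on (0,0,0,1) (formula → 1, table → 0); rule it out.
(A) is the remaining candidate, and it agrees with φ on all 16 inputs.

A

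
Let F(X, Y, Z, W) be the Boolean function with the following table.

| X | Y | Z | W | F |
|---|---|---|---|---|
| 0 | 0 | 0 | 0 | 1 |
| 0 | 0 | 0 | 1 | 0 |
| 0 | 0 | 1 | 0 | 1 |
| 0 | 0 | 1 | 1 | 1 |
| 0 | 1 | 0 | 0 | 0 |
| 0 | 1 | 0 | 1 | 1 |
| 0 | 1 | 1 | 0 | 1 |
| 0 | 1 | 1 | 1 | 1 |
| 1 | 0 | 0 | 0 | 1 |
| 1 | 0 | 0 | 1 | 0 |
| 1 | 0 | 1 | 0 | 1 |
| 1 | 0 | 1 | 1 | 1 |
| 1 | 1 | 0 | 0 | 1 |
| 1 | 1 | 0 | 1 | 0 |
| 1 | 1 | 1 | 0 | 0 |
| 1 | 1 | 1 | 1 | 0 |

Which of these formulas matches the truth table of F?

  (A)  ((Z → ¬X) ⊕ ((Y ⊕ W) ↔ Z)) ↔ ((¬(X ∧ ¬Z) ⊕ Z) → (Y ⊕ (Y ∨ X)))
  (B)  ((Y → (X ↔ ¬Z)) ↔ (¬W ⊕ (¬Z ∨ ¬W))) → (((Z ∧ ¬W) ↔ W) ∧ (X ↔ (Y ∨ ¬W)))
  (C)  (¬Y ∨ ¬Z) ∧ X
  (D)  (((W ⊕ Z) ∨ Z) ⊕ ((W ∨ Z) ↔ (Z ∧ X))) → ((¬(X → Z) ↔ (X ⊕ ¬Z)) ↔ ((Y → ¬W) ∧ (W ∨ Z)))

(A): at (0,0,1,1) it gives 0, but F = 1 — eliminated.
(C): at (0,0,0,0) it gives 0, but F = 1 — eliminated.
(D): at (0,1,0,0) it gives 1, but F = 0 — eliminated.
Only (B) survives; checking it on all 16 rows confirms it matches F.

B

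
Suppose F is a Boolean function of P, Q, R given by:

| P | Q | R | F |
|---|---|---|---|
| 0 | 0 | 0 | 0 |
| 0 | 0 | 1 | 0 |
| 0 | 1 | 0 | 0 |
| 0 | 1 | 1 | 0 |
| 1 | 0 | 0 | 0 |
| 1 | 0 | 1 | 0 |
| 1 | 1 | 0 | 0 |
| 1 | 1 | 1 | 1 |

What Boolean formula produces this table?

F(P, Q, R) = (P and Q) and R

F is 1 on exactly one input, (1,1,1), whose minterm is P·Q·R. So F is just that conjunction.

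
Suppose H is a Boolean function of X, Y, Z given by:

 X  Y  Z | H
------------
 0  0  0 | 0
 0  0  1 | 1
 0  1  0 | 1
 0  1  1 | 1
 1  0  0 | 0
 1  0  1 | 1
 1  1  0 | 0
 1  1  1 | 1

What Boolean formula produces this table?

H(X, Y, Z) = ~((((~X & ~Y) & ~Z) | ((X & ~Y) & ~Z)) | ((X & Y) & ~Z))

H is 0 on only 3 rows — (0,0,0), (1,0,0), (1,1,0). Writing each as a minterm (¬X·¬Y·¬Z, X·¬Y·¬Z, X·Y·¬Z) and OR-ing them characterizes exactly where H=0, so H is the negation of that disjunction.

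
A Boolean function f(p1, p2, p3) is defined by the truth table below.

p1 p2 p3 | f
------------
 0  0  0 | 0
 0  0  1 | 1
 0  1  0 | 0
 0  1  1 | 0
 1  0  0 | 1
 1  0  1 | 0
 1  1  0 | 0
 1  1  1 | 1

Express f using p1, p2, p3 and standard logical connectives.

The 1-rows are (0,0,1), (1,0,0), (1,1,1). Each contributes one minterm — ¬p1·¬p2·p3; p1·¬p2·¬p3; p1·p2·p3 — and their disjunction is a sum-of-products form of f.

f(p1, p2, p3) = (((~p1 & ~p2) & p3) | ((p1 & ~p2) & ~p3)) | ((p1 & p2) & p3)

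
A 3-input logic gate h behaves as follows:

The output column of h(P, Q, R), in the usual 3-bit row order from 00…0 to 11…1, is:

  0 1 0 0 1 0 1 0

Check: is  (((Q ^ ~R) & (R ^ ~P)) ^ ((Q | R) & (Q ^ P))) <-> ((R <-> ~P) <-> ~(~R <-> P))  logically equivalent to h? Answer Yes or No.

Check the formula against h row by row:
  P=0, Q=0, R=0: formula gives 0, h = 0 ✓
  P=0, Q=0, R=1: formula gives 1, h = 1 ✓
  P=0, Q=1, R=0: formula gives 0, h = 0 ✓
  P=0, Q=1, R=1: formula gives 0, h = 0 ✓
  P=1, Q=0, R=0: formula gives 1, h = 1 ✓
  … (the remaining 3 rows also agree.)
All 8 rows match — the expression computes h exactly.

Yes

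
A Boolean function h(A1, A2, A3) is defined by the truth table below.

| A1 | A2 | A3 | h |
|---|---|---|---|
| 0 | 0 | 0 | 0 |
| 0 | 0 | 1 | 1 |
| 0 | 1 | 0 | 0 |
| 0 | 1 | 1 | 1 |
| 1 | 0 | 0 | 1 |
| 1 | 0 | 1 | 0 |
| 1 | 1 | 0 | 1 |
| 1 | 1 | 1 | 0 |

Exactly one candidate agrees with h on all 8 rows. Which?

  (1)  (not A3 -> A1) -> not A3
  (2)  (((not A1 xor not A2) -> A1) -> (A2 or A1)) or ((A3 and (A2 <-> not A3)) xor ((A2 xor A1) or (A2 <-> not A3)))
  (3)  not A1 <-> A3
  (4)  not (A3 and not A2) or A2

(1) fails at (0,0,0): the formula yields 1, h is 0.
(2) fails at (0,0,1): the formula yields 0, h is 1.
(4) fails at (0,0,0): the formula yields 1, h is 0.
That leaves (3). Evaluating it on every row reproduces the table of h exactly.

3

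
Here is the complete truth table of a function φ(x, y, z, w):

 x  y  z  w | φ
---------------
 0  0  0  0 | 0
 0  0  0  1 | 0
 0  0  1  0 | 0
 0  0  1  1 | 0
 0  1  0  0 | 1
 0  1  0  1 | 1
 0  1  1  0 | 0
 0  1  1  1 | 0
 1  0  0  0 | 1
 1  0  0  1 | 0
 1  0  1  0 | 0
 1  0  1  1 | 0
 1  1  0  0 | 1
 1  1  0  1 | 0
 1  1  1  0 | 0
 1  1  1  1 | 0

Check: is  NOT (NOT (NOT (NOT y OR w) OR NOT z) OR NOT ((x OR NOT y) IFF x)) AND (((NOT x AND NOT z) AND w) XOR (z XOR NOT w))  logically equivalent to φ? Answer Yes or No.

Evaluate NOT (NOT (NOT (NOT y OR w) OR NOT z) OR NOT ((x OR NOT y) IFF x)) AND (((NOT x AND NOT z) AND w) XOR (z XOR NOT w)) on each row and compare to φ:
  x=0, y=0, z=0, w=0: formula gives 0, φ = 0 ✓
  x=0, y=0, z=0, w=1: formula gives 0, φ = 0 ✓
  x=0, y=0, z=1, w=0: formula gives 0, φ = 0 ✓
  x=0, y=0, z=1, w=1: formula gives 0, φ = 0 ✓
  … (the remaining 12 rows also agree.)
No disagreement on any input; they are logically equivalent.

Yes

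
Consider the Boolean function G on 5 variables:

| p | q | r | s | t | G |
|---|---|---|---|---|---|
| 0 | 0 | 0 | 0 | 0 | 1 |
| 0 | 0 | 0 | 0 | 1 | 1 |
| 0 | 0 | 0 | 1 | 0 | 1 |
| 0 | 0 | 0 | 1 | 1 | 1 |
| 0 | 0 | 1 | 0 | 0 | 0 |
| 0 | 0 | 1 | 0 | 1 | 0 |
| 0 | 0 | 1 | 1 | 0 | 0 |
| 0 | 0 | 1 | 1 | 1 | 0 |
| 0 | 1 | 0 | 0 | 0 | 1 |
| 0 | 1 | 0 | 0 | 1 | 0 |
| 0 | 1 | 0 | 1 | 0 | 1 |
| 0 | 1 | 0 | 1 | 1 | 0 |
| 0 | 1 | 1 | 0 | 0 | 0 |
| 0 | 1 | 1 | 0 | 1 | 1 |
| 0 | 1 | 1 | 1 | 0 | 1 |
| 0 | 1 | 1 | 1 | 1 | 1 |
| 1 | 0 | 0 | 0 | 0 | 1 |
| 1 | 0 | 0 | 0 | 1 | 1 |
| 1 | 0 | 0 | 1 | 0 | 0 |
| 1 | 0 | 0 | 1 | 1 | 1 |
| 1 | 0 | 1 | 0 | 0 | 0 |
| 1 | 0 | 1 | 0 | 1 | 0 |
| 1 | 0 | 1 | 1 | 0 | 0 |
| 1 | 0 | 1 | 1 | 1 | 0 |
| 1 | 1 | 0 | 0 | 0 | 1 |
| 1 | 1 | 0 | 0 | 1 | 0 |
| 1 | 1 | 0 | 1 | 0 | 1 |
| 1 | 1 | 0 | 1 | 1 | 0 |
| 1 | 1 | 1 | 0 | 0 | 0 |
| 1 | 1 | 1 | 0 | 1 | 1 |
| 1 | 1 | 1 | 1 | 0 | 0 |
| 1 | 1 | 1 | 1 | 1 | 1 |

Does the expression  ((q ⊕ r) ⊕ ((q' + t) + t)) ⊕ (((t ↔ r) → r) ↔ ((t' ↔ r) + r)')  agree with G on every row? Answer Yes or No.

No

Check the formula against G row by row:
  p=0, q=0, r=0, s=0, t=0: formula gives 1, G = 1 ✓
  p=0, q=0, r=0, s=0, t=1: formula gives 1, G = 1 ✓
  p=0, q=0, r=0, s=1, t=0: formula gives 1, G = 1 ✓
  p=0, q=0, r=0, s=1, t=1: formula gives 1, G = 1 ✓
  …
  p=0, q=1, r=1, s=1, t=0: formula gives 0, but G = 1 ✗
Row (0,1,1,1,0) is a counterexample, so the formula is not equivalent to G.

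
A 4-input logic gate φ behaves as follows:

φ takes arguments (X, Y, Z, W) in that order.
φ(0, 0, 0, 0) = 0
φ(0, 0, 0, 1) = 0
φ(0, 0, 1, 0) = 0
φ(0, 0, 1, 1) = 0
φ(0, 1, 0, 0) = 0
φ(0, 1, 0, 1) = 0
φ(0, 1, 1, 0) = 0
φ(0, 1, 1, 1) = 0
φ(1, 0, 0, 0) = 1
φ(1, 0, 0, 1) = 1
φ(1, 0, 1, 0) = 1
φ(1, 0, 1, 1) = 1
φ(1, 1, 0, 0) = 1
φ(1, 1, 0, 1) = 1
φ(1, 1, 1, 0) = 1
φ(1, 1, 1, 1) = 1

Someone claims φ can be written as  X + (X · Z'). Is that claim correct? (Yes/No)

Test each input against both φ and the formula:
  X=0, Y=0, Z=0, W=0: formula gives 0, φ = 0 ✓
  X=0, Y=0, Z=0, W=1: formula gives 0, φ = 0 ✓
  X=0, Y=0, Z=1, W=0: formula gives 0, φ = 0 ✓
  X=0, Y=0, Z=1, W=1: formula gives 0, φ = 0 ✓
  …and likewise for the remaining 12 rows.
All 16 rows match — the expression computes φ exactly.

Yes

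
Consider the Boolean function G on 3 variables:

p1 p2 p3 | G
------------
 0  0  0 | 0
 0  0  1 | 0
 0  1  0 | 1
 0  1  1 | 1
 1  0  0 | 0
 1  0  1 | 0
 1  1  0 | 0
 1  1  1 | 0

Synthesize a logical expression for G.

The 1-rows are (0,1,0), (0,1,1). Each contributes one minterm — ¬p1·p2·¬p3; ¬p1·p2·p3 — and their disjunction is a sum-of-products form of G.

G(p1, p2, p3) = ((NOT p1 AND p2) AND NOT p3) OR ((NOT p1 AND p2) AND p3)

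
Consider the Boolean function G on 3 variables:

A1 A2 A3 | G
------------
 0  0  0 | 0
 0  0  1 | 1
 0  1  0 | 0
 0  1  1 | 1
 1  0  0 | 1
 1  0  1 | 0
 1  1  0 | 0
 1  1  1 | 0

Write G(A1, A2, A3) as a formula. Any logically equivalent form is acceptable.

G(A1, A2, A3) = (((A1' · A2') · A3) + ((A1' · A2) · A3)) + ((A1 · A2') · A3')

G=1 on 3 inputs: (0,0,1), (0,1,1), (1,0,0). Reading each as a conjunction of literals (¬A1·¬A2·A3, ¬A1·A2·A3, A1·¬A2·¬A3) and taking the OR gives the canonical DNF.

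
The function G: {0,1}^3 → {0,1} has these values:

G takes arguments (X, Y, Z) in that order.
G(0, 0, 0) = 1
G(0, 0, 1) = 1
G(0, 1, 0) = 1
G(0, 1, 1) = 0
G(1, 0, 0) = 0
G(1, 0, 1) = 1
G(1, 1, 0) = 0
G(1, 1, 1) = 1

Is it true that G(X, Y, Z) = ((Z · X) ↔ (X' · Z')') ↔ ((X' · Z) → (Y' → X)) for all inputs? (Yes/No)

Check the formula against G row by row:
  X=0, Y=0, Z=0: formula gives 1, G = 1 ✓
  X=0, Y=0, Z=1: formula gives 1, G = 1 ✓
  X=0, Y=1, Z=0: formula gives 1, G = 1 ✓
  X=0, Y=1, Z=1: formula gives 0, G = 0 ✓
  X=1, Y=0, Z=0: formula gives 0, G = 0 ✓
  … (the remaining 3 rows also agree.)
Every row agrees, so the formula is equivalent.

Yes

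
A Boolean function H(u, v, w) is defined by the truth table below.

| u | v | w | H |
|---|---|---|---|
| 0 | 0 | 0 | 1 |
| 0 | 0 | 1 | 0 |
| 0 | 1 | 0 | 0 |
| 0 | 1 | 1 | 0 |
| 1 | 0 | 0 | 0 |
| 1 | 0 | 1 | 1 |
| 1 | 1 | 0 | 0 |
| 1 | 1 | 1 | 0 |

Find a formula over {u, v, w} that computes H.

The 1-rows are (0,0,0), (1,0,1). Each contributes one minterm — ¬u·¬v·¬w; u·¬v·w — and their disjunction is a sum-of-products form of H.

H(u, v, w) = ((¬u ∧ ¬v) ∧ ¬w) ∨ ((u ∧ ¬v) ∧ w)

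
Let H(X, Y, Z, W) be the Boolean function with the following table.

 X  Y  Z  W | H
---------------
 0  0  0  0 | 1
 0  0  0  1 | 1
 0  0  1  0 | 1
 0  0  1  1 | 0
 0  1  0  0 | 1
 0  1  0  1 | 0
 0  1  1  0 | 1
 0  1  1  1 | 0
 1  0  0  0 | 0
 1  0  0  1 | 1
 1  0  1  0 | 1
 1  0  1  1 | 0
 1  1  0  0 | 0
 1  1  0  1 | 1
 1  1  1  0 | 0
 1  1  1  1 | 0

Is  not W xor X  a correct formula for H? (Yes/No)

No

Evaluate not W xor X on each row and compare to H:
  X=0, Y=0, Z=0, W=0: formula gives 1, H = 1 ✓
  X=0, Y=0, Z=0, W=1: formula gives 0, but H = 1 ✗
A single disagreement suffices: at (0,0,0,1) they differ, so the formula does not compute H.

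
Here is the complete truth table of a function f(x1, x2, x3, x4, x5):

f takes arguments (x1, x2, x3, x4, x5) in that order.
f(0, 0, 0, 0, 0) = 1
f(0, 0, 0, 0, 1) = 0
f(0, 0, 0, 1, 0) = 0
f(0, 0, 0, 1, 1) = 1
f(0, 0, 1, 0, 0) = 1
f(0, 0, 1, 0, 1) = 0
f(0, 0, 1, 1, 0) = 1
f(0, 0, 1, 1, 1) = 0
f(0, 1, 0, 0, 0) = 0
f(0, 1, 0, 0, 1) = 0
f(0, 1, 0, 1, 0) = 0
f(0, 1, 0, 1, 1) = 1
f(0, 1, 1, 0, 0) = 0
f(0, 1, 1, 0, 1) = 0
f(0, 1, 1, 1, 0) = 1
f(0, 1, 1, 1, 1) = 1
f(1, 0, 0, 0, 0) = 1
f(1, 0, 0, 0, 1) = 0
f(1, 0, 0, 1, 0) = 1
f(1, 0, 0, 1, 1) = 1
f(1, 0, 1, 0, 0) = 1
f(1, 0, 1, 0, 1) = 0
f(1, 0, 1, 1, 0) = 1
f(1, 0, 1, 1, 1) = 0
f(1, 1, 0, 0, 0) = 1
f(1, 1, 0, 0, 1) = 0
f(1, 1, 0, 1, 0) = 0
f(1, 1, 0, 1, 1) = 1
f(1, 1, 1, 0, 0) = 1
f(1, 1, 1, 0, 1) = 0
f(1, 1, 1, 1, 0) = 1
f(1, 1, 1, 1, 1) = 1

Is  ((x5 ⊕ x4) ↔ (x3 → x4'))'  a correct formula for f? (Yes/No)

Evaluate ((x5 ⊕ x4) ↔ (x3 → x4'))' on each row and compare to f:
  x1=0, x2=0, x3=0, x4=0, x5=0: formula gives 1, f = 1 ✓
  x1=0, x2=0, x3=0, x4=0, x5=1: formula gives 0, f = 0 ✓
  x1=0, x2=0, x3=0, x4=1, x5=0: formula gives 0, f = 0 ✓
  x1=0, x2=0, x3=0, x4=1, x5=1: formula gives 1, f = 1 ✓
  …
  x1=0, x2=1, x3=0, x4=0, x5=0: formula gives 1, but f = 0 ✗
Row (0,1,0,0,0) is a counterexample, so the formula is not equivalent to f.

No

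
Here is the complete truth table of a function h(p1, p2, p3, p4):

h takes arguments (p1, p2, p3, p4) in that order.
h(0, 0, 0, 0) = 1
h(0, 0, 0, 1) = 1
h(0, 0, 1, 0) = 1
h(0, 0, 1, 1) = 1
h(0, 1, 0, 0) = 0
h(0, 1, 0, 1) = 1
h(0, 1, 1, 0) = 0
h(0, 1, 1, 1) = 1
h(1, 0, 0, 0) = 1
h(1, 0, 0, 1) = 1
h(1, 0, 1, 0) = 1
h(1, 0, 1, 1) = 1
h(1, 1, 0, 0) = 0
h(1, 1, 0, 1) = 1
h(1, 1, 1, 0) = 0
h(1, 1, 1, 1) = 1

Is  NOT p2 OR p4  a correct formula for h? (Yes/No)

Yes

Test each input against both h and the formula:
  p1=0, p2=0, p3=0, p4=0: formula gives 1, h = 1 ✓
  p1=0, p2=0, p3=0, p4=1: formula gives 1, h = 1 ✓
  p1=0, p2=0, p3=1, p4=0: formula gives 1, h = 1 ✓
  p1=0, p2=0, p3=1, p4=1: formula gives 1, h = 1 ✓
  … (the remaining 12 rows also agree.)
No disagreement on any input; they are logically equivalent.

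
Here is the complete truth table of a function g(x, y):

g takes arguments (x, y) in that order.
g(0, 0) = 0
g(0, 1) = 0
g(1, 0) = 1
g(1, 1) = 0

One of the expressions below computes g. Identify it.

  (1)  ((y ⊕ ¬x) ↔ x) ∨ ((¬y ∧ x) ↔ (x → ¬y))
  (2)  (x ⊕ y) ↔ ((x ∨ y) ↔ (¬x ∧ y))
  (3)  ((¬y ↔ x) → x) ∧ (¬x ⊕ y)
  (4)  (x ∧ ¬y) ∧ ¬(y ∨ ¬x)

4

(1): at (0,1) it gives 1, but g = 0 — eliminated.
(2): at (0,1) it gives 1, but g = 0 — eliminated.
(3): at (0,0) it gives 1, but g = 0 — eliminated.
That leaves (4). Evaluating it on every row reproduces the table of g exactly.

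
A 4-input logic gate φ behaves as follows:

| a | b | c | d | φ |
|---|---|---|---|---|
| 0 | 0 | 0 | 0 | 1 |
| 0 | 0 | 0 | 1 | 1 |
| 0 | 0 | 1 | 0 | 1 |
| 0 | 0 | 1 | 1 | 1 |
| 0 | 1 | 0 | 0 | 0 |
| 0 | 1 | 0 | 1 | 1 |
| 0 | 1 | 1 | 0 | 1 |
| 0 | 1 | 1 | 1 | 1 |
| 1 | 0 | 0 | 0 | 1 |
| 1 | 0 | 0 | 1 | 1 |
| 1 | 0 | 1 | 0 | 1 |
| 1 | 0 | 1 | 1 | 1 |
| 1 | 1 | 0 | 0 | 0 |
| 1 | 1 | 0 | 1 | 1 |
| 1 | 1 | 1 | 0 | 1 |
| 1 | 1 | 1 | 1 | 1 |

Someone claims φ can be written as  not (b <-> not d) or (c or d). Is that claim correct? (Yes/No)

Yes

Test each input against both φ and the formula:
  a=0, b=0, c=0, d=0: formula gives 1, φ = 1 ✓
  a=0, b=0, c=0, d=1: formula gives 1, φ = 1 ✓
  a=0, b=0, c=1, d=0: formula gives 1, φ = 1 ✓
  a=0, b=0, c=1, d=1: formula gives 1, φ = 1 ✓
  … (the remaining 12 rows also agree.)
No disagreement on any input; they are logically equivalent.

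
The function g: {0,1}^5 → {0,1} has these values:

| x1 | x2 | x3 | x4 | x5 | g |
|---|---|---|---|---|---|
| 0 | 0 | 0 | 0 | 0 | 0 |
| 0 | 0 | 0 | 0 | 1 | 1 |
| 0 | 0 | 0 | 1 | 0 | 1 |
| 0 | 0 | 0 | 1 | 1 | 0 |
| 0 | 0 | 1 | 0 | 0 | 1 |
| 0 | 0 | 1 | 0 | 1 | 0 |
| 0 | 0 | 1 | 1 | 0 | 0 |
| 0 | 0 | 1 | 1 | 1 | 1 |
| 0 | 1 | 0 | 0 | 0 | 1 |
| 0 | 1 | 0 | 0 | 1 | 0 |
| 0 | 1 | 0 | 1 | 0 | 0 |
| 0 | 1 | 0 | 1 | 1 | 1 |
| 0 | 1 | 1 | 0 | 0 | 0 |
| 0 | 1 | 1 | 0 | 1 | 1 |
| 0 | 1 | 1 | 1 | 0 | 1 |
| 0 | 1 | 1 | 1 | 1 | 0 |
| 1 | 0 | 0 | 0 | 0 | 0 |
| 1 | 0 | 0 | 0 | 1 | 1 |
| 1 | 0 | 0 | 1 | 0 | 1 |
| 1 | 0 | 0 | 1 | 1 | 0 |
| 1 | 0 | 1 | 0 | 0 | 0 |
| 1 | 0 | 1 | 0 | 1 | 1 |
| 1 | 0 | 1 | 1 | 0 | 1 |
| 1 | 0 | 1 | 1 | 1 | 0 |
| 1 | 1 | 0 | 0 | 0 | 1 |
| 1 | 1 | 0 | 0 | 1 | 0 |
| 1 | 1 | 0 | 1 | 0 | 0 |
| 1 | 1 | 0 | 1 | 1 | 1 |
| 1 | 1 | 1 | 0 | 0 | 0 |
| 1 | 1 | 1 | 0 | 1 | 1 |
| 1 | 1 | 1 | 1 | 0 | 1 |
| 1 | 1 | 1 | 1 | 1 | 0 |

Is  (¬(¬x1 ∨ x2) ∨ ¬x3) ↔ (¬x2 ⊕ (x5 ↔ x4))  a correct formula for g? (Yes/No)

Test each input against both g and the formula:
  x1=0, x2=0, x3=0, x4=0, x5=0: formula gives 0, g = 0 ✓
  x1=0, x2=0, x3=0, x4=0, x5=1: formula gives 1, g = 1 ✓
  x1=0, x2=0, x3=0, x4=1, x5=0: formula gives 1, g = 1 ✓
  x1=0, x2=0, x3=0, x4=1, x5=1: formula gives 0, g = 0 ✓
  …and likewise for the remaining 28 rows.
No disagreement on any input; they are logically equivalent.

Yes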